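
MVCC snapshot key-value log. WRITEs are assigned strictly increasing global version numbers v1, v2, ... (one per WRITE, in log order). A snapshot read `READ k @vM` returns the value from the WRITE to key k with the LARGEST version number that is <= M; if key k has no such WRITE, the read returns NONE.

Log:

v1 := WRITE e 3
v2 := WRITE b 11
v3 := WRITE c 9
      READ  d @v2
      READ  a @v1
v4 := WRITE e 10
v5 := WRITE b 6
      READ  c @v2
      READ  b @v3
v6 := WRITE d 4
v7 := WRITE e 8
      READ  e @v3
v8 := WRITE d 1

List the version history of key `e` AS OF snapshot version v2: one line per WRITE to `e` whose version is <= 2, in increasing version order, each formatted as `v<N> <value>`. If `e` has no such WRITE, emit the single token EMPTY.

Scan writes for key=e with version <= 2:
  v1 WRITE e 3 -> keep
  v2 WRITE b 11 -> skip
  v3 WRITE c 9 -> skip
  v4 WRITE e 10 -> drop (> snap)
  v5 WRITE b 6 -> skip
  v6 WRITE d 4 -> skip
  v7 WRITE e 8 -> drop (> snap)
  v8 WRITE d 1 -> skip
Collected: [(1, 3)]

Answer: v1 3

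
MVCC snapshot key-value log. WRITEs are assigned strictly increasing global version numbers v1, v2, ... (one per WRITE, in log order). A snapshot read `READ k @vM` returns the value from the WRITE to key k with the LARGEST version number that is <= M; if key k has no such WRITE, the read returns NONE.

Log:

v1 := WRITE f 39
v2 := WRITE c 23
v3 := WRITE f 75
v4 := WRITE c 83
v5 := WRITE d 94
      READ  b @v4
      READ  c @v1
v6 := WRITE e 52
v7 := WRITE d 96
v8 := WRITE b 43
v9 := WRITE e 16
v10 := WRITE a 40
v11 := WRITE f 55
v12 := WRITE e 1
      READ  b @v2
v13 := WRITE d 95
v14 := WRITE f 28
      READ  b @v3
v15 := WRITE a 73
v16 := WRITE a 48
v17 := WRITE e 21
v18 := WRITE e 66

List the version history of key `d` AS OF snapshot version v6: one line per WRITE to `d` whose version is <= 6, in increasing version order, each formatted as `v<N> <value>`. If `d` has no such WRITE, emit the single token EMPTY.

Scan writes for key=d with version <= 6:
  v1 WRITE f 39 -> skip
  v2 WRITE c 23 -> skip
  v3 WRITE f 75 -> skip
  v4 WRITE c 83 -> skip
  v5 WRITE d 94 -> keep
  v6 WRITE e 52 -> skip
  v7 WRITE d 96 -> drop (> snap)
  v8 WRITE b 43 -> skip
  v9 WRITE e 16 -> skip
  v10 WRITE a 40 -> skip
  v11 WRITE f 55 -> skip
  v12 WRITE e 1 -> skip
  v13 WRITE d 95 -> drop (> snap)
  v14 WRITE f 28 -> skip
  v15 WRITE a 73 -> skip
  v16 WRITE a 48 -> skip
  v17 WRITE e 21 -> skip
  v18 WRITE e 66 -> skip
Collected: [(5, 94)]

Answer: v5 94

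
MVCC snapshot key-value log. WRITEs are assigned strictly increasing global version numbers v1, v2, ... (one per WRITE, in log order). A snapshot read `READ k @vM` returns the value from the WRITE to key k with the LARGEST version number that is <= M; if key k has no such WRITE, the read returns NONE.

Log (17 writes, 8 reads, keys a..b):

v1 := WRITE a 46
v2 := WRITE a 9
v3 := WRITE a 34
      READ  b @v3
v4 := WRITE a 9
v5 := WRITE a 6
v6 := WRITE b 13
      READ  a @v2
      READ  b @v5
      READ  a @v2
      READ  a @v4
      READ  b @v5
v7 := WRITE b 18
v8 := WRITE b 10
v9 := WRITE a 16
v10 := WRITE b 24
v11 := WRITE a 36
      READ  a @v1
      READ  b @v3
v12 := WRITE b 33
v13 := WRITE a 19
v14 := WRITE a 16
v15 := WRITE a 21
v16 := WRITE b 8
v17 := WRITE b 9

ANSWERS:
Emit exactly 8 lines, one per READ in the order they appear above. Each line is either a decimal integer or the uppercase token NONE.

v1: WRITE a=46  (a history now [(1, 46)])
v2: WRITE a=9  (a history now [(1, 46), (2, 9)])
v3: WRITE a=34  (a history now [(1, 46), (2, 9), (3, 34)])
READ b @v3: history=[] -> no version <= 3 -> NONE
v4: WRITE a=9  (a history now [(1, 46), (2, 9), (3, 34), (4, 9)])
v5: WRITE a=6  (a history now [(1, 46), (2, 9), (3, 34), (4, 9), (5, 6)])
v6: WRITE b=13  (b history now [(6, 13)])
READ a @v2: history=[(1, 46), (2, 9), (3, 34), (4, 9), (5, 6)] -> pick v2 -> 9
READ b @v5: history=[(6, 13)] -> no version <= 5 -> NONE
READ a @v2: history=[(1, 46), (2, 9), (3, 34), (4, 9), (5, 6)] -> pick v2 -> 9
READ a @v4: history=[(1, 46), (2, 9), (3, 34), (4, 9), (5, 6)] -> pick v4 -> 9
READ b @v5: history=[(6, 13)] -> no version <= 5 -> NONE
v7: WRITE b=18  (b history now [(6, 13), (7, 18)])
v8: WRITE b=10  (b history now [(6, 13), (7, 18), (8, 10)])
v9: WRITE a=16  (a history now [(1, 46), (2, 9), (3, 34), (4, 9), (5, 6), (9, 16)])
v10: WRITE b=24  (b history now [(6, 13), (7, 18), (8, 10), (10, 24)])
v11: WRITE a=36  (a history now [(1, 46), (2, 9), (3, 34), (4, 9), (5, 6), (9, 16), (11, 36)])
READ a @v1: history=[(1, 46), (2, 9), (3, 34), (4, 9), (5, 6), (9, 16), (11, 36)] -> pick v1 -> 46
READ b @v3: history=[(6, 13), (7, 18), (8, 10), (10, 24)] -> no version <= 3 -> NONE
v12: WRITE b=33  (b history now [(6, 13), (7, 18), (8, 10), (10, 24), (12, 33)])
v13: WRITE a=19  (a history now [(1, 46), (2, 9), (3, 34), (4, 9), (5, 6), (9, 16), (11, 36), (13, 19)])
v14: WRITE a=16  (a history now [(1, 46), (2, 9), (3, 34), (4, 9), (5, 6), (9, 16), (11, 36), (13, 19), (14, 16)])
v15: WRITE a=21  (a history now [(1, 46), (2, 9), (3, 34), (4, 9), (5, 6), (9, 16), (11, 36), (13, 19), (14, 16), (15, 21)])
v16: WRITE b=8  (b history now [(6, 13), (7, 18), (8, 10), (10, 24), (12, 33), (16, 8)])
v17: WRITE b=9  (b history now [(6, 13), (7, 18), (8, 10), (10, 24), (12, 33), (16, 8), (17, 9)])

Answer: NONE
9
NONE
9
9
NONE
46
NONE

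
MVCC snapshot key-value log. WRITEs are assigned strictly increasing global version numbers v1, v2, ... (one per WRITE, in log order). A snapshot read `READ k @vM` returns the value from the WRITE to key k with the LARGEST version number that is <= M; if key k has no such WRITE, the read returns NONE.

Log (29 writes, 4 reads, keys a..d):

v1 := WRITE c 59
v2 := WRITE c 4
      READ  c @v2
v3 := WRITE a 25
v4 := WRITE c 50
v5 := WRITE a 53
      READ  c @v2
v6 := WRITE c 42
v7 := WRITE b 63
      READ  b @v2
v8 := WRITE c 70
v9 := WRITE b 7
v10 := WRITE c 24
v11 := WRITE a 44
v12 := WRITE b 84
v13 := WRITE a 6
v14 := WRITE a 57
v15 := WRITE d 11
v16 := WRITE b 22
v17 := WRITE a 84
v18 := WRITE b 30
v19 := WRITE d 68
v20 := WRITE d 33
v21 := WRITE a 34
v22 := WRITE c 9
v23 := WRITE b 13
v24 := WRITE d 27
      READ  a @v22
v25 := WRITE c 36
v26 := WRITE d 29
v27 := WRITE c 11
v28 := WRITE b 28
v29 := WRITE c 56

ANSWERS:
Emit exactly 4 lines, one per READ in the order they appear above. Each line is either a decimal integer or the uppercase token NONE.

v1: WRITE c=59  (c history now [(1, 59)])
v2: WRITE c=4  (c history now [(1, 59), (2, 4)])
READ c @v2: history=[(1, 59), (2, 4)] -> pick v2 -> 4
v3: WRITE a=25  (a history now [(3, 25)])
v4: WRITE c=50  (c history now [(1, 59), (2, 4), (4, 50)])
v5: WRITE a=53  (a history now [(3, 25), (5, 53)])
READ c @v2: history=[(1, 59), (2, 4), (4, 50)] -> pick v2 -> 4
v6: WRITE c=42  (c history now [(1, 59), (2, 4), (4, 50), (6, 42)])
v7: WRITE b=63  (b history now [(7, 63)])
READ b @v2: history=[(7, 63)] -> no version <= 2 -> NONE
v8: WRITE c=70  (c history now [(1, 59), (2, 4), (4, 50), (6, 42), (8, 70)])
v9: WRITE b=7  (b history now [(7, 63), (9, 7)])
v10: WRITE c=24  (c history now [(1, 59), (2, 4), (4, 50), (6, 42), (8, 70), (10, 24)])
v11: WRITE a=44  (a history now [(3, 25), (5, 53), (11, 44)])
v12: WRITE b=84  (b history now [(7, 63), (9, 7), (12, 84)])
v13: WRITE a=6  (a history now [(3, 25), (5, 53), (11, 44), (13, 6)])
v14: WRITE a=57  (a history now [(3, 25), (5, 53), (11, 44), (13, 6), (14, 57)])
v15: WRITE d=11  (d history now [(15, 11)])
v16: WRITE b=22  (b history now [(7, 63), (9, 7), (12, 84), (16, 22)])
v17: WRITE a=84  (a history now [(3, 25), (5, 53), (11, 44), (13, 6), (14, 57), (17, 84)])
v18: WRITE b=30  (b history now [(7, 63), (9, 7), (12, 84), (16, 22), (18, 30)])
v19: WRITE d=68  (d history now [(15, 11), (19, 68)])
v20: WRITE d=33  (d history now [(15, 11), (19, 68), (20, 33)])
v21: WRITE a=34  (a history now [(3, 25), (5, 53), (11, 44), (13, 6), (14, 57), (17, 84), (21, 34)])
v22: WRITE c=9  (c history now [(1, 59), (2, 4), (4, 50), (6, 42), (8, 70), (10, 24), (22, 9)])
v23: WRITE b=13  (b history now [(7, 63), (9, 7), (12, 84), (16, 22), (18, 30), (23, 13)])
v24: WRITE d=27  (d history now [(15, 11), (19, 68), (20, 33), (24, 27)])
READ a @v22: history=[(3, 25), (5, 53), (11, 44), (13, 6), (14, 57), (17, 84), (21, 34)] -> pick v21 -> 34
v25: WRITE c=36  (c history now [(1, 59), (2, 4), (4, 50), (6, 42), (8, 70), (10, 24), (22, 9), (25, 36)])
v26: WRITE d=29  (d history now [(15, 11), (19, 68), (20, 33), (24, 27), (26, 29)])
v27: WRITE c=11  (c history now [(1, 59), (2, 4), (4, 50), (6, 42), (8, 70), (10, 24), (22, 9), (25, 36), (27, 11)])
v28: WRITE b=28  (b history now [(7, 63), (9, 7), (12, 84), (16, 22), (18, 30), (23, 13), (28, 28)])
v29: WRITE c=56  (c history now [(1, 59), (2, 4), (4, 50), (6, 42), (8, 70), (10, 24), (22, 9), (25, 36), (27, 11), (29, 56)])

Answer: 4
4
NONE
34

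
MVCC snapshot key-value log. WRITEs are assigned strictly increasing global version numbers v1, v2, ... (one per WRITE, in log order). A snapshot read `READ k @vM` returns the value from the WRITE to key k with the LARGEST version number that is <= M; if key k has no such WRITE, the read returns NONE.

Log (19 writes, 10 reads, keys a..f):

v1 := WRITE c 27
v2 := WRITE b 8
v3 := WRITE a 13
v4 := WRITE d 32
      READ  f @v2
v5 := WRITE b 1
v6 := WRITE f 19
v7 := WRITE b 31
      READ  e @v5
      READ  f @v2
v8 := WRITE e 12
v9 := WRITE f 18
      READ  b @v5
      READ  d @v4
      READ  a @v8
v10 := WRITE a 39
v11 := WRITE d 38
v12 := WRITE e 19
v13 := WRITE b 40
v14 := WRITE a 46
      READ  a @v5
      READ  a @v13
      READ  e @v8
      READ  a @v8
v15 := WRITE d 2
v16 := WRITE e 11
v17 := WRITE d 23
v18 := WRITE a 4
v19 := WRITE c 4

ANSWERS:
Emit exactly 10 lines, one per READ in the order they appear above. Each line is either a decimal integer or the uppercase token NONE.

Answer: NONE
NONE
NONE
1
32
13
13
39
12
13

Derivation:
v1: WRITE c=27  (c history now [(1, 27)])
v2: WRITE b=8  (b history now [(2, 8)])
v3: WRITE a=13  (a history now [(3, 13)])
v4: WRITE d=32  (d history now [(4, 32)])
READ f @v2: history=[] -> no version <= 2 -> NONE
v5: WRITE b=1  (b history now [(2, 8), (5, 1)])
v6: WRITE f=19  (f history now [(6, 19)])
v7: WRITE b=31  (b history now [(2, 8), (5, 1), (7, 31)])
READ e @v5: history=[] -> no version <= 5 -> NONE
READ f @v2: history=[(6, 19)] -> no version <= 2 -> NONE
v8: WRITE e=12  (e history now [(8, 12)])
v9: WRITE f=18  (f history now [(6, 19), (9, 18)])
READ b @v5: history=[(2, 8), (5, 1), (7, 31)] -> pick v5 -> 1
READ d @v4: history=[(4, 32)] -> pick v4 -> 32
READ a @v8: history=[(3, 13)] -> pick v3 -> 13
v10: WRITE a=39  (a history now [(3, 13), (10, 39)])
v11: WRITE d=38  (d history now [(4, 32), (11, 38)])
v12: WRITE e=19  (e history now [(8, 12), (12, 19)])
v13: WRITE b=40  (b history now [(2, 8), (5, 1), (7, 31), (13, 40)])
v14: WRITE a=46  (a history now [(3, 13), (10, 39), (14, 46)])
READ a @v5: history=[(3, 13), (10, 39), (14, 46)] -> pick v3 -> 13
READ a @v13: history=[(3, 13), (10, 39), (14, 46)] -> pick v10 -> 39
READ e @v8: history=[(8, 12), (12, 19)] -> pick v8 -> 12
READ a @v8: history=[(3, 13), (10, 39), (14, 46)] -> pick v3 -> 13
v15: WRITE d=2  (d history now [(4, 32), (11, 38), (15, 2)])
v16: WRITE e=11  (e history now [(8, 12), (12, 19), (16, 11)])
v17: WRITE d=23  (d history now [(4, 32), (11, 38), (15, 2), (17, 23)])
v18: WRITE a=4  (a history now [(3, 13), (10, 39), (14, 46), (18, 4)])
v19: WRITE c=4  (c history now [(1, 27), (19, 4)])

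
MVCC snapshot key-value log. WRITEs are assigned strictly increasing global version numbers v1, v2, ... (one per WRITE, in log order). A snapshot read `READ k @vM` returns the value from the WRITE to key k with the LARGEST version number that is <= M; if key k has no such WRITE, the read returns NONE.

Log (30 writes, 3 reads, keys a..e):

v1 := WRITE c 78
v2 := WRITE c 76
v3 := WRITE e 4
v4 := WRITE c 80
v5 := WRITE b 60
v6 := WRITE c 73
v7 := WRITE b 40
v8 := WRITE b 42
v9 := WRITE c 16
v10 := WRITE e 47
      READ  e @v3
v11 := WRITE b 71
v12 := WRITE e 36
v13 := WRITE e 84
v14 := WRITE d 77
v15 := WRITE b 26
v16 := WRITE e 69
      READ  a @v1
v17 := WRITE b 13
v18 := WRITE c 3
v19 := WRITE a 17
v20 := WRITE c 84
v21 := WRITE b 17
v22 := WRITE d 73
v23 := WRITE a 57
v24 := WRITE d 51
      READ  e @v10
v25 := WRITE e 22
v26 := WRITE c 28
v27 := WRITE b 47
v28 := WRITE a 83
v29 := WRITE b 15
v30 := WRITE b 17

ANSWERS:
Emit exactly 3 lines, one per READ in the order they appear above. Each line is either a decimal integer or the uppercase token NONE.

Answer: 4
NONE
47

Derivation:
v1: WRITE c=78  (c history now [(1, 78)])
v2: WRITE c=76  (c history now [(1, 78), (2, 76)])
v3: WRITE e=4  (e history now [(3, 4)])
v4: WRITE c=80  (c history now [(1, 78), (2, 76), (4, 80)])
v5: WRITE b=60  (b history now [(5, 60)])
v6: WRITE c=73  (c history now [(1, 78), (2, 76), (4, 80), (6, 73)])
v7: WRITE b=40  (b history now [(5, 60), (7, 40)])
v8: WRITE b=42  (b history now [(5, 60), (7, 40), (8, 42)])
v9: WRITE c=16  (c history now [(1, 78), (2, 76), (4, 80), (6, 73), (9, 16)])
v10: WRITE e=47  (e history now [(3, 4), (10, 47)])
READ e @v3: history=[(3, 4), (10, 47)] -> pick v3 -> 4
v11: WRITE b=71  (b history now [(5, 60), (7, 40), (8, 42), (11, 71)])
v12: WRITE e=36  (e history now [(3, 4), (10, 47), (12, 36)])
v13: WRITE e=84  (e history now [(3, 4), (10, 47), (12, 36), (13, 84)])
v14: WRITE d=77  (d history now [(14, 77)])
v15: WRITE b=26  (b history now [(5, 60), (7, 40), (8, 42), (11, 71), (15, 26)])
v16: WRITE e=69  (e history now [(3, 4), (10, 47), (12, 36), (13, 84), (16, 69)])
READ a @v1: history=[] -> no version <= 1 -> NONE
v17: WRITE b=13  (b history now [(5, 60), (7, 40), (8, 42), (11, 71), (15, 26), (17, 13)])
v18: WRITE c=3  (c history now [(1, 78), (2, 76), (4, 80), (6, 73), (9, 16), (18, 3)])
v19: WRITE a=17  (a history now [(19, 17)])
v20: WRITE c=84  (c history now [(1, 78), (2, 76), (4, 80), (6, 73), (9, 16), (18, 3), (20, 84)])
v21: WRITE b=17  (b history now [(5, 60), (7, 40), (8, 42), (11, 71), (15, 26), (17, 13), (21, 17)])
v22: WRITE d=73  (d history now [(14, 77), (22, 73)])
v23: WRITE a=57  (a history now [(19, 17), (23, 57)])
v24: WRITE d=51  (d history now [(14, 77), (22, 73), (24, 51)])
READ e @v10: history=[(3, 4), (10, 47), (12, 36), (13, 84), (16, 69)] -> pick v10 -> 47
v25: WRITE e=22  (e history now [(3, 4), (10, 47), (12, 36), (13, 84), (16, 69), (25, 22)])
v26: WRITE c=28  (c history now [(1, 78), (2, 76), (4, 80), (6, 73), (9, 16), (18, 3), (20, 84), (26, 28)])
v27: WRITE b=47  (b history now [(5, 60), (7, 40), (8, 42), (11, 71), (15, 26), (17, 13), (21, 17), (27, 47)])
v28: WRITE a=83  (a history now [(19, 17), (23, 57), (28, 83)])
v29: WRITE b=15  (b history now [(5, 60), (7, 40), (8, 42), (11, 71), (15, 26), (17, 13), (21, 17), (27, 47), (29, 15)])
v30: WRITE b=17  (b history now [(5, 60), (7, 40), (8, 42), (11, 71), (15, 26), (17, 13), (21, 17), (27, 47), (29, 15), (30, 17)])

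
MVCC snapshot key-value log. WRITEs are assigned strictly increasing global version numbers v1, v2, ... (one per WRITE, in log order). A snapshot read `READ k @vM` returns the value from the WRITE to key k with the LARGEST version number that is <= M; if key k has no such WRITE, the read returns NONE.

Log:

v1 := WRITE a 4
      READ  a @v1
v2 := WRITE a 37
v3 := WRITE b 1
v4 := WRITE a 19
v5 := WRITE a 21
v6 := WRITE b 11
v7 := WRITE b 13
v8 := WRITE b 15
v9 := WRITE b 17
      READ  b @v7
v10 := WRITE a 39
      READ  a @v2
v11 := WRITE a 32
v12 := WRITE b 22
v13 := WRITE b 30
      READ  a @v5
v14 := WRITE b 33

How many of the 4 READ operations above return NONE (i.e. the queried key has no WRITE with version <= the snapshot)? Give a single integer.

Answer: 0

Derivation:
v1: WRITE a=4  (a history now [(1, 4)])
READ a @v1: history=[(1, 4)] -> pick v1 -> 4
v2: WRITE a=37  (a history now [(1, 4), (2, 37)])
v3: WRITE b=1  (b history now [(3, 1)])
v4: WRITE a=19  (a history now [(1, 4), (2, 37), (4, 19)])
v5: WRITE a=21  (a history now [(1, 4), (2, 37), (4, 19), (5, 21)])
v6: WRITE b=11  (b history now [(3, 1), (6, 11)])
v7: WRITE b=13  (b history now [(3, 1), (6, 11), (7, 13)])
v8: WRITE b=15  (b history now [(3, 1), (6, 11), (7, 13), (8, 15)])
v9: WRITE b=17  (b history now [(3, 1), (6, 11), (7, 13), (8, 15), (9, 17)])
READ b @v7: history=[(3, 1), (6, 11), (7, 13), (8, 15), (9, 17)] -> pick v7 -> 13
v10: WRITE a=39  (a history now [(1, 4), (2, 37), (4, 19), (5, 21), (10, 39)])
READ a @v2: history=[(1, 4), (2, 37), (4, 19), (5, 21), (10, 39)] -> pick v2 -> 37
v11: WRITE a=32  (a history now [(1, 4), (2, 37), (4, 19), (5, 21), (10, 39), (11, 32)])
v12: WRITE b=22  (b history now [(3, 1), (6, 11), (7, 13), (8, 15), (9, 17), (12, 22)])
v13: WRITE b=30  (b history now [(3, 1), (6, 11), (7, 13), (8, 15), (9, 17), (12, 22), (13, 30)])
READ a @v5: history=[(1, 4), (2, 37), (4, 19), (5, 21), (10, 39), (11, 32)] -> pick v5 -> 21
v14: WRITE b=33  (b history now [(3, 1), (6, 11), (7, 13), (8, 15), (9, 17), (12, 22), (13, 30), (14, 33)])
Read results in order: ['4', '13', '37', '21']
NONE count = 0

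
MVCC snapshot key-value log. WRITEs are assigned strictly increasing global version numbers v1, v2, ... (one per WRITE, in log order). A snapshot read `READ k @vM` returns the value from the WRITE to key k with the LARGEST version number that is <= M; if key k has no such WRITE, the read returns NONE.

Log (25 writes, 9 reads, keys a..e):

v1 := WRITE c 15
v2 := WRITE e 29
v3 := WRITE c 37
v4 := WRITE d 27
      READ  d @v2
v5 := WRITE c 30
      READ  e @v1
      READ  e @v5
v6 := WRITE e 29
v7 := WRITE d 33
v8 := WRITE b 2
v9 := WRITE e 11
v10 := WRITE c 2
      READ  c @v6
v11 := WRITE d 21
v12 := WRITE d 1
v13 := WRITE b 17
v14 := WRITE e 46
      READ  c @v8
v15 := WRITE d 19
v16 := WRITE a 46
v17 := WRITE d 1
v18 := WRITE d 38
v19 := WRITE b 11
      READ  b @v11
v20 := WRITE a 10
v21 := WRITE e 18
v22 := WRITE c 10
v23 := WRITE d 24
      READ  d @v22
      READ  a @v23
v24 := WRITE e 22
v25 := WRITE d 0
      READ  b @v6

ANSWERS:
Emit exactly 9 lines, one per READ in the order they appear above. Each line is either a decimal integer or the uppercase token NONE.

v1: WRITE c=15  (c history now [(1, 15)])
v2: WRITE e=29  (e history now [(2, 29)])
v3: WRITE c=37  (c history now [(1, 15), (3, 37)])
v4: WRITE d=27  (d history now [(4, 27)])
READ d @v2: history=[(4, 27)] -> no version <= 2 -> NONE
v5: WRITE c=30  (c history now [(1, 15), (3, 37), (5, 30)])
READ e @v1: history=[(2, 29)] -> no version <= 1 -> NONE
READ e @v5: history=[(2, 29)] -> pick v2 -> 29
v6: WRITE e=29  (e history now [(2, 29), (6, 29)])
v7: WRITE d=33  (d history now [(4, 27), (7, 33)])
v8: WRITE b=2  (b history now [(8, 2)])
v9: WRITE e=11  (e history now [(2, 29), (6, 29), (9, 11)])
v10: WRITE c=2  (c history now [(1, 15), (3, 37), (5, 30), (10, 2)])
READ c @v6: history=[(1, 15), (3, 37), (5, 30), (10, 2)] -> pick v5 -> 30
v11: WRITE d=21  (d history now [(4, 27), (7, 33), (11, 21)])
v12: WRITE d=1  (d history now [(4, 27), (7, 33), (11, 21), (12, 1)])
v13: WRITE b=17  (b history now [(8, 2), (13, 17)])
v14: WRITE e=46  (e history now [(2, 29), (6, 29), (9, 11), (14, 46)])
READ c @v8: history=[(1, 15), (3, 37), (5, 30), (10, 2)] -> pick v5 -> 30
v15: WRITE d=19  (d history now [(4, 27), (7, 33), (11, 21), (12, 1), (15, 19)])
v16: WRITE a=46  (a history now [(16, 46)])
v17: WRITE d=1  (d history now [(4, 27), (7, 33), (11, 21), (12, 1), (15, 19), (17, 1)])
v18: WRITE d=38  (d history now [(4, 27), (7, 33), (11, 21), (12, 1), (15, 19), (17, 1), (18, 38)])
v19: WRITE b=11  (b history now [(8, 2), (13, 17), (19, 11)])
READ b @v11: history=[(8, 2), (13, 17), (19, 11)] -> pick v8 -> 2
v20: WRITE a=10  (a history now [(16, 46), (20, 10)])
v21: WRITE e=18  (e history now [(2, 29), (6, 29), (9, 11), (14, 46), (21, 18)])
v22: WRITE c=10  (c history now [(1, 15), (3, 37), (5, 30), (10, 2), (22, 10)])
v23: WRITE d=24  (d history now [(4, 27), (7, 33), (11, 21), (12, 1), (15, 19), (17, 1), (18, 38), (23, 24)])
READ d @v22: history=[(4, 27), (7, 33), (11, 21), (12, 1), (15, 19), (17, 1), (18, 38), (23, 24)] -> pick v18 -> 38
READ a @v23: history=[(16, 46), (20, 10)] -> pick v20 -> 10
v24: WRITE e=22  (e history now [(2, 29), (6, 29), (9, 11), (14, 46), (21, 18), (24, 22)])
v25: WRITE d=0  (d history now [(4, 27), (7, 33), (11, 21), (12, 1), (15, 19), (17, 1), (18, 38), (23, 24), (25, 0)])
READ b @v6: history=[(8, 2), (13, 17), (19, 11)] -> no version <= 6 -> NONE

Answer: NONE
NONE
29
30
30
2
38
10
NONE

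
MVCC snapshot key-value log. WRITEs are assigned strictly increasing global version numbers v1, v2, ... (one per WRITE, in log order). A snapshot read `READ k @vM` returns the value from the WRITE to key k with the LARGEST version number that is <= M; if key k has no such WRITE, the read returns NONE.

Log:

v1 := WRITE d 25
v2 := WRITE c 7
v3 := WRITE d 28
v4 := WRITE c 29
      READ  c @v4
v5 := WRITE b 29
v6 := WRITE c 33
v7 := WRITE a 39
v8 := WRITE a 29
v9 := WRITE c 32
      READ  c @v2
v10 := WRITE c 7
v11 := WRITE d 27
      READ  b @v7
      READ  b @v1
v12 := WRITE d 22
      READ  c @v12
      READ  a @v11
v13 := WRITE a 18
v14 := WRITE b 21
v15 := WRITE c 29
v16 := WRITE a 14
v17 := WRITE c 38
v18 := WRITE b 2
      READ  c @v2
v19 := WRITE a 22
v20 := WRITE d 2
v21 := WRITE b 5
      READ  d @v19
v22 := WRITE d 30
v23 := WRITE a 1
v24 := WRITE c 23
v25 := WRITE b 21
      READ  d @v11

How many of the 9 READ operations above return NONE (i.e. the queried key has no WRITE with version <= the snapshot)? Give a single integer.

v1: WRITE d=25  (d history now [(1, 25)])
v2: WRITE c=7  (c history now [(2, 7)])
v3: WRITE d=28  (d history now [(1, 25), (3, 28)])
v4: WRITE c=29  (c history now [(2, 7), (4, 29)])
READ c @v4: history=[(2, 7), (4, 29)] -> pick v4 -> 29
v5: WRITE b=29  (b history now [(5, 29)])
v6: WRITE c=33  (c history now [(2, 7), (4, 29), (6, 33)])
v7: WRITE a=39  (a history now [(7, 39)])
v8: WRITE a=29  (a history now [(7, 39), (8, 29)])
v9: WRITE c=32  (c history now [(2, 7), (4, 29), (6, 33), (9, 32)])
READ c @v2: history=[(2, 7), (4, 29), (6, 33), (9, 32)] -> pick v2 -> 7
v10: WRITE c=7  (c history now [(2, 7), (4, 29), (6, 33), (9, 32), (10, 7)])
v11: WRITE d=27  (d history now [(1, 25), (3, 28), (11, 27)])
READ b @v7: history=[(5, 29)] -> pick v5 -> 29
READ b @v1: history=[(5, 29)] -> no version <= 1 -> NONE
v12: WRITE d=22  (d history now [(1, 25), (3, 28), (11, 27), (12, 22)])
READ c @v12: history=[(2, 7), (4, 29), (6, 33), (9, 32), (10, 7)] -> pick v10 -> 7
READ a @v11: history=[(7, 39), (8, 29)] -> pick v8 -> 29
v13: WRITE a=18  (a history now [(7, 39), (8, 29), (13, 18)])
v14: WRITE b=21  (b history now [(5, 29), (14, 21)])
v15: WRITE c=29  (c history now [(2, 7), (4, 29), (6, 33), (9, 32), (10, 7), (15, 29)])
v16: WRITE a=14  (a history now [(7, 39), (8, 29), (13, 18), (16, 14)])
v17: WRITE c=38  (c history now [(2, 7), (4, 29), (6, 33), (9, 32), (10, 7), (15, 29), (17, 38)])
v18: WRITE b=2  (b history now [(5, 29), (14, 21), (18, 2)])
READ c @v2: history=[(2, 7), (4, 29), (6, 33), (9, 32), (10, 7), (15, 29), (17, 38)] -> pick v2 -> 7
v19: WRITE a=22  (a history now [(7, 39), (8, 29), (13, 18), (16, 14), (19, 22)])
v20: WRITE d=2  (d history now [(1, 25), (3, 28), (11, 27), (12, 22), (20, 2)])
v21: WRITE b=5  (b history now [(5, 29), (14, 21), (18, 2), (21, 5)])
READ d @v19: history=[(1, 25), (3, 28), (11, 27), (12, 22), (20, 2)] -> pick v12 -> 22
v22: WRITE d=30  (d history now [(1, 25), (3, 28), (11, 27), (12, 22), (20, 2), (22, 30)])
v23: WRITE a=1  (a history now [(7, 39), (8, 29), (13, 18), (16, 14), (19, 22), (23, 1)])
v24: WRITE c=23  (c history now [(2, 7), (4, 29), (6, 33), (9, 32), (10, 7), (15, 29), (17, 38), (24, 23)])
v25: WRITE b=21  (b history now [(5, 29), (14, 21), (18, 2), (21, 5), (25, 21)])
READ d @v11: history=[(1, 25), (3, 28), (11, 27), (12, 22), (20, 2), (22, 30)] -> pick v11 -> 27
Read results in order: ['29', '7', '29', 'NONE', '7', '29', '7', '22', '27']
NONE count = 1

Answer: 1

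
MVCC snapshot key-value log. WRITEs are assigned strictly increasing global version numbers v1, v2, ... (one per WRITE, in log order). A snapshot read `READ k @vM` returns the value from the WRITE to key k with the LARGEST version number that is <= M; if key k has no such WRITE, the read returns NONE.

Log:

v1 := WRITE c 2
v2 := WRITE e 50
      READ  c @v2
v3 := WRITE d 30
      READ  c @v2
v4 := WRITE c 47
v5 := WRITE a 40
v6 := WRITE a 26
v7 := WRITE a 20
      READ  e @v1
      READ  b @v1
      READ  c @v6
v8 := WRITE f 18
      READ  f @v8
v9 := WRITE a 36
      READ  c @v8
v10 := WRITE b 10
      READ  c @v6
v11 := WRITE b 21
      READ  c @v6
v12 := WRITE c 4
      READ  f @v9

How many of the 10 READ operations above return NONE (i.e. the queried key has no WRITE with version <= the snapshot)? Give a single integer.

Answer: 2

Derivation:
v1: WRITE c=2  (c history now [(1, 2)])
v2: WRITE e=50  (e history now [(2, 50)])
READ c @v2: history=[(1, 2)] -> pick v1 -> 2
v3: WRITE d=30  (d history now [(3, 30)])
READ c @v2: history=[(1, 2)] -> pick v1 -> 2
v4: WRITE c=47  (c history now [(1, 2), (4, 47)])
v5: WRITE a=40  (a history now [(5, 40)])
v6: WRITE a=26  (a history now [(5, 40), (6, 26)])
v7: WRITE a=20  (a history now [(5, 40), (6, 26), (7, 20)])
READ e @v1: history=[(2, 50)] -> no version <= 1 -> NONE
READ b @v1: history=[] -> no version <= 1 -> NONE
READ c @v6: history=[(1, 2), (4, 47)] -> pick v4 -> 47
v8: WRITE f=18  (f history now [(8, 18)])
READ f @v8: history=[(8, 18)] -> pick v8 -> 18
v9: WRITE a=36  (a history now [(5, 40), (6, 26), (7, 20), (9, 36)])
READ c @v8: history=[(1, 2), (4, 47)] -> pick v4 -> 47
v10: WRITE b=10  (b history now [(10, 10)])
READ c @v6: history=[(1, 2), (4, 47)] -> pick v4 -> 47
v11: WRITE b=21  (b history now [(10, 10), (11, 21)])
READ c @v6: history=[(1, 2), (4, 47)] -> pick v4 -> 47
v12: WRITE c=4  (c history now [(1, 2), (4, 47), (12, 4)])
READ f @v9: history=[(8, 18)] -> pick v8 -> 18
Read results in order: ['2', '2', 'NONE', 'NONE', '47', '18', '47', '47', '47', '18']
NONE count = 2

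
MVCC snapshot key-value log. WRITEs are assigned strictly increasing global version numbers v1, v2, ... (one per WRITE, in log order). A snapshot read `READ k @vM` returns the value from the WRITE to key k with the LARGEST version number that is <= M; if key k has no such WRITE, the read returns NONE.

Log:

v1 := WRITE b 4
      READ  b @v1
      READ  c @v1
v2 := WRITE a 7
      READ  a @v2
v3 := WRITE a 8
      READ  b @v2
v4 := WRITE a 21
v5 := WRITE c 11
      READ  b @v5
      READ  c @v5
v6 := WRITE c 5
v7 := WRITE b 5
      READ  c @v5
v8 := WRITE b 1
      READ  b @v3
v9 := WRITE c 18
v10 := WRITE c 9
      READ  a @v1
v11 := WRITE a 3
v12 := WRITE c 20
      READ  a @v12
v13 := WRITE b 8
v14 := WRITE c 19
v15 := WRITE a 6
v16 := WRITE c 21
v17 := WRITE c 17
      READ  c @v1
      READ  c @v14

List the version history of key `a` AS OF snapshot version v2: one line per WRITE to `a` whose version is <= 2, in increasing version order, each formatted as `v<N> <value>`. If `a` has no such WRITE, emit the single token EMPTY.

Answer: v2 7

Derivation:
Scan writes for key=a with version <= 2:
  v1 WRITE b 4 -> skip
  v2 WRITE a 7 -> keep
  v3 WRITE a 8 -> drop (> snap)
  v4 WRITE a 21 -> drop (> snap)
  v5 WRITE c 11 -> skip
  v6 WRITE c 5 -> skip
  v7 WRITE b 5 -> skip
  v8 WRITE b 1 -> skip
  v9 WRITE c 18 -> skip
  v10 WRITE c 9 -> skip
  v11 WRITE a 3 -> drop (> snap)
  v12 WRITE c 20 -> skip
  v13 WRITE b 8 -> skip
  v14 WRITE c 19 -> skip
  v15 WRITE a 6 -> drop (> snap)
  v16 WRITE c 21 -> skip
  v17 WRITE c 17 -> skip
Collected: [(2, 7)]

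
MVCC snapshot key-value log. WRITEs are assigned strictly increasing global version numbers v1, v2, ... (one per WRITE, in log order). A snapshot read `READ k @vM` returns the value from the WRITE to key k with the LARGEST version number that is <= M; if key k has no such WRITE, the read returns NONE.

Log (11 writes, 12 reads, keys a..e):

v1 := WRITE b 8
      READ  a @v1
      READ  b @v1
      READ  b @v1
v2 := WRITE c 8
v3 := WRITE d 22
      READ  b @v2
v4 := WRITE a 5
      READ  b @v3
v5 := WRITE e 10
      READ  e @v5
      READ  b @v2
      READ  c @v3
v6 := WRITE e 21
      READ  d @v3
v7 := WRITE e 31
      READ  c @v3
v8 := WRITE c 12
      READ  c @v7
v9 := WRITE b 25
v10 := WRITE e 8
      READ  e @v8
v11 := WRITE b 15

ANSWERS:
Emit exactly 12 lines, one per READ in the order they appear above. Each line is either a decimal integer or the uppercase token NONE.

Answer: NONE
8
8
8
8
10
8
8
22
8
8
31

Derivation:
v1: WRITE b=8  (b history now [(1, 8)])
READ a @v1: history=[] -> no version <= 1 -> NONE
READ b @v1: history=[(1, 8)] -> pick v1 -> 8
READ b @v1: history=[(1, 8)] -> pick v1 -> 8
v2: WRITE c=8  (c history now [(2, 8)])
v3: WRITE d=22  (d history now [(3, 22)])
READ b @v2: history=[(1, 8)] -> pick v1 -> 8
v4: WRITE a=5  (a history now [(4, 5)])
READ b @v3: history=[(1, 8)] -> pick v1 -> 8
v5: WRITE e=10  (e history now [(5, 10)])
READ e @v5: history=[(5, 10)] -> pick v5 -> 10
READ b @v2: history=[(1, 8)] -> pick v1 -> 8
READ c @v3: history=[(2, 8)] -> pick v2 -> 8
v6: WRITE e=21  (e history now [(5, 10), (6, 21)])
READ d @v3: history=[(3, 22)] -> pick v3 -> 22
v7: WRITE e=31  (e history now [(5, 10), (6, 21), (7, 31)])
READ c @v3: history=[(2, 8)] -> pick v2 -> 8
v8: WRITE c=12  (c history now [(2, 8), (8, 12)])
READ c @v7: history=[(2, 8), (8, 12)] -> pick v2 -> 8
v9: WRITE b=25  (b history now [(1, 8), (9, 25)])
v10: WRITE e=8  (e history now [(5, 10), (6, 21), (7, 31), (10, 8)])
READ e @v8: history=[(5, 10), (6, 21), (7, 31), (10, 8)] -> pick v7 -> 31
v11: WRITE b=15  (b history now [(1, 8), (9, 25), (11, 15)])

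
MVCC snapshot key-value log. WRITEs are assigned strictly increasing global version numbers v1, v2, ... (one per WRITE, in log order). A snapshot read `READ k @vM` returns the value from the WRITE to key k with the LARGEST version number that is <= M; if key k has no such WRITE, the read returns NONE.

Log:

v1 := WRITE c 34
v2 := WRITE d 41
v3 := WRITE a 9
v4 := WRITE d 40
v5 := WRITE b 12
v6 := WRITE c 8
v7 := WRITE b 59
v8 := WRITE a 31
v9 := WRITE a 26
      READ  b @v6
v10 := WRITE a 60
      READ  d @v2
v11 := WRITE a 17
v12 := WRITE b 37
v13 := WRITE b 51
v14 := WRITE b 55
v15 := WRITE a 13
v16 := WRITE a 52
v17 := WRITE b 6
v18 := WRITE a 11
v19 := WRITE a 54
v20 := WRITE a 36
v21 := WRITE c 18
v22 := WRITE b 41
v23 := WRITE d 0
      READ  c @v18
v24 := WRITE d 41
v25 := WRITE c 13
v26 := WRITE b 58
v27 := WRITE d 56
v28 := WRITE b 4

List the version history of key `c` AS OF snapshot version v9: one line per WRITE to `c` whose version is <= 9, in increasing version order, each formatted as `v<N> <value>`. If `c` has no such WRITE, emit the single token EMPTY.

Answer: v1 34
v6 8

Derivation:
Scan writes for key=c with version <= 9:
  v1 WRITE c 34 -> keep
  v2 WRITE d 41 -> skip
  v3 WRITE a 9 -> skip
  v4 WRITE d 40 -> skip
  v5 WRITE b 12 -> skip
  v6 WRITE c 8 -> keep
  v7 WRITE b 59 -> skip
  v8 WRITE a 31 -> skip
  v9 WRITE a 26 -> skip
  v10 WRITE a 60 -> skip
  v11 WRITE a 17 -> skip
  v12 WRITE b 37 -> skip
  v13 WRITE b 51 -> skip
  v14 WRITE b 55 -> skip
  v15 WRITE a 13 -> skip
  v16 WRITE a 52 -> skip
  v17 WRITE b 6 -> skip
  v18 WRITE a 11 -> skip
  v19 WRITE a 54 -> skip
  v20 WRITE a 36 -> skip
  v21 WRITE c 18 -> drop (> snap)
  v22 WRITE b 41 -> skip
  v23 WRITE d 0 -> skip
  v24 WRITE d 41 -> skip
  v25 WRITE c 13 -> drop (> snap)
  v26 WRITE b 58 -> skip
  v27 WRITE d 56 -> skip
  v28 WRITE b 4 -> skip
Collected: [(1, 34), (6, 8)]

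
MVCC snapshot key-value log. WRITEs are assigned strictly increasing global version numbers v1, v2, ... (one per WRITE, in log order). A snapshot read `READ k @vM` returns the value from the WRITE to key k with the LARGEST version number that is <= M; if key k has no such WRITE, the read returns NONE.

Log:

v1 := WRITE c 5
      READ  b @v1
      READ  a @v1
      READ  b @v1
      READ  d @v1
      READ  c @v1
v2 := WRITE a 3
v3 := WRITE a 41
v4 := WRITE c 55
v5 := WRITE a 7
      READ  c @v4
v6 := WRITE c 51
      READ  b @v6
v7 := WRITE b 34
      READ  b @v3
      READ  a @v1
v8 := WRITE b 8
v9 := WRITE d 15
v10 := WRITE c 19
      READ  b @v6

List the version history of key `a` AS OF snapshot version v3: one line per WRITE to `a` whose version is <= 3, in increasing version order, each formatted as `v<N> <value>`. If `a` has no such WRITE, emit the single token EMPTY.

Answer: v2 3
v3 41

Derivation:
Scan writes for key=a with version <= 3:
  v1 WRITE c 5 -> skip
  v2 WRITE a 3 -> keep
  v3 WRITE a 41 -> keep
  v4 WRITE c 55 -> skip
  v5 WRITE a 7 -> drop (> snap)
  v6 WRITE c 51 -> skip
  v7 WRITE b 34 -> skip
  v8 WRITE b 8 -> skip
  v9 WRITE d 15 -> skip
  v10 WRITE c 19 -> skip
Collected: [(2, 3), (3, 41)]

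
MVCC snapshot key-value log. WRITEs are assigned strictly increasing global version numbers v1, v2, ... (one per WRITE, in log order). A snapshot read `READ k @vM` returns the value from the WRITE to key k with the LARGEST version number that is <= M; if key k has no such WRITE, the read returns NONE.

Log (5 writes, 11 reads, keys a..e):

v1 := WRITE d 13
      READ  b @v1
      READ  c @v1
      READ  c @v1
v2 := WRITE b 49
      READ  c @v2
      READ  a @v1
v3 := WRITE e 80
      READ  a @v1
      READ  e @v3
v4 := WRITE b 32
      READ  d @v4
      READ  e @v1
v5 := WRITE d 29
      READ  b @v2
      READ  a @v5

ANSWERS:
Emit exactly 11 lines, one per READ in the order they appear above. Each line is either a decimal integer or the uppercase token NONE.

v1: WRITE d=13  (d history now [(1, 13)])
READ b @v1: history=[] -> no version <= 1 -> NONE
READ c @v1: history=[] -> no version <= 1 -> NONE
READ c @v1: history=[] -> no version <= 1 -> NONE
v2: WRITE b=49  (b history now [(2, 49)])
READ c @v2: history=[] -> no version <= 2 -> NONE
READ a @v1: history=[] -> no version <= 1 -> NONE
v3: WRITE e=80  (e history now [(3, 80)])
READ a @v1: history=[] -> no version <= 1 -> NONE
READ e @v3: history=[(3, 80)] -> pick v3 -> 80
v4: WRITE b=32  (b history now [(2, 49), (4, 32)])
READ d @v4: history=[(1, 13)] -> pick v1 -> 13
READ e @v1: history=[(3, 80)] -> no version <= 1 -> NONE
v5: WRITE d=29  (d history now [(1, 13), (5, 29)])
READ b @v2: history=[(2, 49), (4, 32)] -> pick v2 -> 49
READ a @v5: history=[] -> no version <= 5 -> NONE

Answer: NONE
NONE
NONE
NONE
NONE
NONE
80
13
NONE
49
NONE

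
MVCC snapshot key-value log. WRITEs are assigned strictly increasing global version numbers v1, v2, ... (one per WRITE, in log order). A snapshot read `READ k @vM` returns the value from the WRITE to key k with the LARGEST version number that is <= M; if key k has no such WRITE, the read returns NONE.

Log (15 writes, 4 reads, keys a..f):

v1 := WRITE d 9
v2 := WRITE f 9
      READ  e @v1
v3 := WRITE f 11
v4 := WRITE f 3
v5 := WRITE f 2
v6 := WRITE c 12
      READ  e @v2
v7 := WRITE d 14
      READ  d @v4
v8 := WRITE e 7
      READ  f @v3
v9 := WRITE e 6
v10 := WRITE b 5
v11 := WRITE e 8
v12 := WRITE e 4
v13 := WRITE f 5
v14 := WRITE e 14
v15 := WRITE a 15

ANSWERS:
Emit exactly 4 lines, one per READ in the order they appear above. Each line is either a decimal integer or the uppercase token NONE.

Answer: NONE
NONE
9
11

Derivation:
v1: WRITE d=9  (d history now [(1, 9)])
v2: WRITE f=9  (f history now [(2, 9)])
READ e @v1: history=[] -> no version <= 1 -> NONE
v3: WRITE f=11  (f history now [(2, 9), (3, 11)])
v4: WRITE f=3  (f history now [(2, 9), (3, 11), (4, 3)])
v5: WRITE f=2  (f history now [(2, 9), (3, 11), (4, 3), (5, 2)])
v6: WRITE c=12  (c history now [(6, 12)])
READ e @v2: history=[] -> no version <= 2 -> NONE
v7: WRITE d=14  (d history now [(1, 9), (7, 14)])
READ d @v4: history=[(1, 9), (7, 14)] -> pick v1 -> 9
v8: WRITE e=7  (e history now [(8, 7)])
READ f @v3: history=[(2, 9), (3, 11), (4, 3), (5, 2)] -> pick v3 -> 11
v9: WRITE e=6  (e history now [(8, 7), (9, 6)])
v10: WRITE b=5  (b history now [(10, 5)])
v11: WRITE e=8  (e history now [(8, 7), (9, 6), (11, 8)])
v12: WRITE e=4  (e history now [(8, 7), (9, 6), (11, 8), (12, 4)])
v13: WRITE f=5  (f history now [(2, 9), (3, 11), (4, 3), (5, 2), (13, 5)])
v14: WRITE e=14  (e history now [(8, 7), (9, 6), (11, 8), (12, 4), (14, 14)])
v15: WRITE a=15  (a history now [(15, 15)])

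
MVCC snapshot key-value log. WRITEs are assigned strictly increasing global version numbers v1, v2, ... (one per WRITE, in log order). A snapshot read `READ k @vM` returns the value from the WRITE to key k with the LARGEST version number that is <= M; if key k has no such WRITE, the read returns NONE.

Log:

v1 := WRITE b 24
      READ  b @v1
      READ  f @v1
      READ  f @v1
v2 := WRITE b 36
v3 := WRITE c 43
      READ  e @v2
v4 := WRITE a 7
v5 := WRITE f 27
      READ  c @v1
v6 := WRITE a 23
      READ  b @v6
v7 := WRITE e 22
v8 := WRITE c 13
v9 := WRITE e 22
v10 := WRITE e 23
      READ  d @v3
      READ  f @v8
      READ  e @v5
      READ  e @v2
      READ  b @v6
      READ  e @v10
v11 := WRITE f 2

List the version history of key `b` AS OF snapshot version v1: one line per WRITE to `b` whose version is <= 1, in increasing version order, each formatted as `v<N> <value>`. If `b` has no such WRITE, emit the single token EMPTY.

Scan writes for key=b with version <= 1:
  v1 WRITE b 24 -> keep
  v2 WRITE b 36 -> drop (> snap)
  v3 WRITE c 43 -> skip
  v4 WRITE a 7 -> skip
  v5 WRITE f 27 -> skip
  v6 WRITE a 23 -> skip
  v7 WRITE e 22 -> skip
  v8 WRITE c 13 -> skip
  v9 WRITE e 22 -> skip
  v10 WRITE e 23 -> skip
  v11 WRITE f 2 -> skip
Collected: [(1, 24)]

Answer: v1 24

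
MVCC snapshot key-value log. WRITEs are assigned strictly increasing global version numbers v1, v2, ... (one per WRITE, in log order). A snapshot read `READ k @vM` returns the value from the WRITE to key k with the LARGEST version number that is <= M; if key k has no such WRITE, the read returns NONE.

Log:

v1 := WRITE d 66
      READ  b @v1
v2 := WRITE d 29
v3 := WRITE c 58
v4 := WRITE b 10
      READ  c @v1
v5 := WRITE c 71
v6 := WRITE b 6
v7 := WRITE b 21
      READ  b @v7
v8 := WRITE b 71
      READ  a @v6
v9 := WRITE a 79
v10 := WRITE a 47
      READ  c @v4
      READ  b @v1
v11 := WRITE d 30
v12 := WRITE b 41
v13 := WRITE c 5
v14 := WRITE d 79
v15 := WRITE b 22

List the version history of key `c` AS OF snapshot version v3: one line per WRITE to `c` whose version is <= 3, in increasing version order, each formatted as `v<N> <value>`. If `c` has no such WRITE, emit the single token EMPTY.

Answer: v3 58

Derivation:
Scan writes for key=c with version <= 3:
  v1 WRITE d 66 -> skip
  v2 WRITE d 29 -> skip
  v3 WRITE c 58 -> keep
  v4 WRITE b 10 -> skip
  v5 WRITE c 71 -> drop (> snap)
  v6 WRITE b 6 -> skip
  v7 WRITE b 21 -> skip
  v8 WRITE b 71 -> skip
  v9 WRITE a 79 -> skip
  v10 WRITE a 47 -> skip
  v11 WRITE d 30 -> skip
  v12 WRITE b 41 -> skip
  v13 WRITE c 5 -> drop (> snap)
  v14 WRITE d 79 -> skip
  v15 WRITE b 22 -> skip
Collected: [(3, 58)]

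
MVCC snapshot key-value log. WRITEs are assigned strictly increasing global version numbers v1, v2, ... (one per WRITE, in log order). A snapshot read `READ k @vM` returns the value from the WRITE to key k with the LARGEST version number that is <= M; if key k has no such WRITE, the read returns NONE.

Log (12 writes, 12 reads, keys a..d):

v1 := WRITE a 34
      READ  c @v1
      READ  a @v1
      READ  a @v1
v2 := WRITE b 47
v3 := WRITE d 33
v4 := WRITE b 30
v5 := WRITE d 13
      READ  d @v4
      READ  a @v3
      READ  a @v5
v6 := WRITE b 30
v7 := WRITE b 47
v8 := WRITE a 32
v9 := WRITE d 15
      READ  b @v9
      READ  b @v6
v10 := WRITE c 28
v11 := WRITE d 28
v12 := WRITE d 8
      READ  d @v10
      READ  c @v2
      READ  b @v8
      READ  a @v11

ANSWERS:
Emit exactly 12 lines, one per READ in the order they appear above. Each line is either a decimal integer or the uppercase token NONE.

v1: WRITE a=34  (a history now [(1, 34)])
READ c @v1: history=[] -> no version <= 1 -> NONE
READ a @v1: history=[(1, 34)] -> pick v1 -> 34
READ a @v1: history=[(1, 34)] -> pick v1 -> 34
v2: WRITE b=47  (b history now [(2, 47)])
v3: WRITE d=33  (d history now [(3, 33)])
v4: WRITE b=30  (b history now [(2, 47), (4, 30)])
v5: WRITE d=13  (d history now [(3, 33), (5, 13)])
READ d @v4: history=[(3, 33), (5, 13)] -> pick v3 -> 33
READ a @v3: history=[(1, 34)] -> pick v1 -> 34
READ a @v5: history=[(1, 34)] -> pick v1 -> 34
v6: WRITE b=30  (b history now [(2, 47), (4, 30), (6, 30)])
v7: WRITE b=47  (b history now [(2, 47), (4, 30), (6, 30), (7, 47)])
v8: WRITE a=32  (a history now [(1, 34), (8, 32)])
v9: WRITE d=15  (d history now [(3, 33), (5, 13), (9, 15)])
READ b @v9: history=[(2, 47), (4, 30), (6, 30), (7, 47)] -> pick v7 -> 47
READ b @v6: history=[(2, 47), (4, 30), (6, 30), (7, 47)] -> pick v6 -> 30
v10: WRITE c=28  (c history now [(10, 28)])
v11: WRITE d=28  (d history now [(3, 33), (5, 13), (9, 15), (11, 28)])
v12: WRITE d=8  (d history now [(3, 33), (5, 13), (9, 15), (11, 28), (12, 8)])
READ d @v10: history=[(3, 33), (5, 13), (9, 15), (11, 28), (12, 8)] -> pick v9 -> 15
READ c @v2: history=[(10, 28)] -> no version <= 2 -> NONE
READ b @v8: history=[(2, 47), (4, 30), (6, 30), (7, 47)] -> pick v7 -> 47
READ a @v11: history=[(1, 34), (8, 32)] -> pick v8 -> 32

Answer: NONE
34
34
33
34
34
47
30
15
NONE
47
32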